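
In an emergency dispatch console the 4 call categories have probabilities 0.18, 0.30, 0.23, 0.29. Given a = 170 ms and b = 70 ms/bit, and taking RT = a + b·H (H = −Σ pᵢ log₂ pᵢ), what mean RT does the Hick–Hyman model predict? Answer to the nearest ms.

Entropy contributions −pᵢ log₂ pᵢ: 0.4453, 0.5211, 0.4877, 0.5179; sum H = 1.9720 bits.
RT = a + bH = 170 + 70·1.9720 = 308.04 ms.

308 ms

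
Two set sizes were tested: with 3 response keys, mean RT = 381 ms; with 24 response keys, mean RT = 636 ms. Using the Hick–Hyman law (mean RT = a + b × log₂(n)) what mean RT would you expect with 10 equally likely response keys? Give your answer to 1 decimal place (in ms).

Solve the two-equation system in a and b:
  b = (636 − 381) / (log₂ 24 − log₂ 3) = 255 / (4.5850 − 1.5850) = 85.000 ms/bit
  a = 381 − 85.000 × 1.5850 = 246.278 ms
Then RT(10) = 246.278 + 85.000 × log₂ 10 = 246.278 + 85.000 × 3.3219 ≈ 528.642 ms.

528.6 ms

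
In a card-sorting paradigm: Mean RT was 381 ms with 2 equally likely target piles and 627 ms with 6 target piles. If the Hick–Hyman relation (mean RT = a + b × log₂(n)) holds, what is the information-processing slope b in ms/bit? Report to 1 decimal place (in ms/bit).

155.2 ms/bit

b = (RT₂ − RT₁)/(log₂ n₂ − log₂ n₁) = (627 − 381)/(2.5850 − 1) = 155.209 ms/bit.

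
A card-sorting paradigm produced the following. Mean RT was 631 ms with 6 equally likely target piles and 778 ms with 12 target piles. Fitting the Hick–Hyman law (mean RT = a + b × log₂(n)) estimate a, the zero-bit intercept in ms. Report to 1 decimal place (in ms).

Slope: b = (778 − 631) / (log₂ 12 − log₂ 6) = 147/1.0000 = 147.000 ms/bit.
Intercept: a = 631 − 147.000·log₂(6) = 251.011 ms.

251.0 ms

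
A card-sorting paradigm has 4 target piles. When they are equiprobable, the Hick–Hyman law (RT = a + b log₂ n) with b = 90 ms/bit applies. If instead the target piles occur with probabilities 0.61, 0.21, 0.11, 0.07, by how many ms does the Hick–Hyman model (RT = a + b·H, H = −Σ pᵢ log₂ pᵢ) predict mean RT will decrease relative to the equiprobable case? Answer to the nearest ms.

The RT saving is b·ΔH. Equiprobable H₀ = log₂(4) = 2.0000 bits; with the given probabilities H = 1.5267 bits.
b·(H₀ − H) = 90 × (2.0000 − 1.5267) = 42.60 ms.

43 ms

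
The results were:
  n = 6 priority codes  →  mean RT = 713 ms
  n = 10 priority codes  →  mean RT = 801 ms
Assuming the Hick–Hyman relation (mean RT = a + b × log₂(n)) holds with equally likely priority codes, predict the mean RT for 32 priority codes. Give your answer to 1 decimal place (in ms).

1001.4 ms

Fit slope and intercept:
  b = (801 − 713) / (log₂ 10 − log₂ 6) = 88 / (3.3219 − 2.5850) = 119.409 ms/bit
  a = 713 − 119.409 × 2.5850 = 404.333 ms
Then RT(32) = 404.333 + 119.409 × log₂ 32 = 404.333 + 119.409 × 5 ≈ 1001.376 ms.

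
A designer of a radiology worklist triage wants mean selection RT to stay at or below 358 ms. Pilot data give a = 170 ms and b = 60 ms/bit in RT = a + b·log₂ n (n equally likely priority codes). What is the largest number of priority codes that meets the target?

Set 170 + 60·log₂ n ≤ 358 → log₂ n ≤ (358 − 170)/60 = 3.1333.
So n ≤ 2^3.1333 = 8.775; the largest integer n is 8.

8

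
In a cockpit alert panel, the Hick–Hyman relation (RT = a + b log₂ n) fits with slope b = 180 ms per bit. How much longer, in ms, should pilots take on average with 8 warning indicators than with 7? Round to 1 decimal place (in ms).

The intercept a cancels: ΔRT = b·(log₂ n₂ − log₂ n₁) = b·log₂(n₂/n₁).
log₂(8) − log₂(7) = 3 − 2.8074 = 0.1926.
ΔRT = 180 × 0.1926 = 34.676 ms.

34.7 ms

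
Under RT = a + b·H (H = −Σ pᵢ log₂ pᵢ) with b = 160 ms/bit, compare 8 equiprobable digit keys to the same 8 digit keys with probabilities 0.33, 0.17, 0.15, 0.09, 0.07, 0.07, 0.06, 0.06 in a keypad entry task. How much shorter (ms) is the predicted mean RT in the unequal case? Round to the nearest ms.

46 ms

The RT saving is b·ΔH. Equiprobable H₀ = log₂(8) = 3.0000 bits; with the given probabilities H = 2.7098 bits.
b·(H₀ − H) = 160 × (3.0000 − 2.7098) = 46.43 ms.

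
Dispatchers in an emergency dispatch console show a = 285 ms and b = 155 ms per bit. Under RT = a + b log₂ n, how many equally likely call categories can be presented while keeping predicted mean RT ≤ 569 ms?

155·log₂ n ≤ 569 − 285 = 284, giving log₂ n ≤ 1.8323 and n ≤ 3.561. The largest whole number is 3.

3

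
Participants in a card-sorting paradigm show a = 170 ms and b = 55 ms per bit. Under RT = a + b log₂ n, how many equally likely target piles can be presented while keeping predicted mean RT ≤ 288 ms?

Information budget: (288 − 170)/55 = 2.1455 bits, so n ≤ 2^2.1455 = 4.424 → at most 4.

4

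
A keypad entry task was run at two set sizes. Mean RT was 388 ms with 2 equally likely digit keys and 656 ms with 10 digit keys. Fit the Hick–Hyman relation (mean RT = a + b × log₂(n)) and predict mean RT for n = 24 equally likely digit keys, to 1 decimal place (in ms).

Fit slope and intercept:
  b = (656 − 388) / (log₂ 10 − log₂ 2) = 268 / (3.3219 − 1) = 115.421 ms/bit
  a = 388 − 115.421 × 1 = 272.579 ms
Then RT(24) = 272.579 + 115.421 × log₂ 24 = 272.579 + 115.421 × 4.5850 ≈ 801.781 ms.

801.8 ms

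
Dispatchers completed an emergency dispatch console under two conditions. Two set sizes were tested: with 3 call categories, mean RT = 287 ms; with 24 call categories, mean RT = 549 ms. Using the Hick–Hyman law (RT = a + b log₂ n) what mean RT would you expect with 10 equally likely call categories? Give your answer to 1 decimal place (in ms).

Solve the two-equation system in a and b:
  b = (549 − 287) / (log₂ 24 − log₂ 3) = 262 / (4.5850 − 1.5850) = 87.333 ms/bit
  a = 287 − 87.333 × 1.5850 = 148.580 ms
Then RT(10) = 148.580 + 87.333 × log₂ 10 = 148.580 + 87.333 × 3.3219 ≈ 438.695 ms.

438.7 ms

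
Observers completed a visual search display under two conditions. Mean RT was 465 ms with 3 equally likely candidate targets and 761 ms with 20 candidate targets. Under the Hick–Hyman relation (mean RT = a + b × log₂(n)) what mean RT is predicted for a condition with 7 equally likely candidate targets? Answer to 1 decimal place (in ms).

597.2 ms

Fit slope and intercept:
  b = (761 − 465) / (log₂ 20 − log₂ 3) = 296 / (4.3219 − 1.5850) = 108.149 ms/bit
  a = 465 − 108.149 × 1.5850 = 293.588 ms
Then RT(7) = 293.588 + 108.149 × log₂ 7 = 293.588 + 108.149 × 2.8074 ≈ 597.200 ms.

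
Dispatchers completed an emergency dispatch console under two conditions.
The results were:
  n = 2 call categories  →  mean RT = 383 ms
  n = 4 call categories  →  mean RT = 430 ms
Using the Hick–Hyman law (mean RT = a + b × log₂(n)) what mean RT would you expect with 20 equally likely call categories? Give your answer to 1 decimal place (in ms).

RT is linear in log₂ n, so two points fix the line:
  b = (430 − 383) / (log₂ 4 − log₂ 2) = 47 / (2 − 1) = 47.000 ms/bit
  a = 383 − 47.000 × 1 = 336.000 ms
Then RT(20) = 336.000 + 47.000 × log₂ 20 = 336.000 + 47.000 × 4.3219 ≈ 539.131 ms.

539.1 ms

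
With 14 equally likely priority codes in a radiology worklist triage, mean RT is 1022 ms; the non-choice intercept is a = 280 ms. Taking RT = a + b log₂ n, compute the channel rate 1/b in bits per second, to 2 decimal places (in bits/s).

5.13 bits/s

Choice component = 1022 − 280 = 742 ms over log₂(14) = 3.8074 bits.
b = 742 / 3.8074 = 194.886 ms/bit, so 1/b = 5.131 bits/s.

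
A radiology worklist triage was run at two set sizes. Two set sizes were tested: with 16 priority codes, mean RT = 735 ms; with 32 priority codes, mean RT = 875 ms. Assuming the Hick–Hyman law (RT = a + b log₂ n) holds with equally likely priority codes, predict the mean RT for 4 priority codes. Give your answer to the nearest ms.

455 ms

With log₂ n on the abscissa the relation is linear; from the two conditions:
  b = (875 − 735) / (log₂ 32 − log₂ 16) = 140 / (5 − 4) = 140 ms/bit
  a = 735 − 140 × 4 = 175 ms
Then RT(4) = 175 + 140 × log₂ 4 = 175 + 140 × 2 ≈ 455.000 ms.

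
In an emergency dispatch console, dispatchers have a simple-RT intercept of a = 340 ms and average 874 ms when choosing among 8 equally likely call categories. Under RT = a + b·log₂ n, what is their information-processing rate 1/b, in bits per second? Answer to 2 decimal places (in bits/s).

5.62 bits/s

Choice component = 874 − 340 = 534 ms over log₂(8) = 3 bits.
b = 534 / 3 = 178.000 ms/bit, so 1/b = 5.618 bits/s.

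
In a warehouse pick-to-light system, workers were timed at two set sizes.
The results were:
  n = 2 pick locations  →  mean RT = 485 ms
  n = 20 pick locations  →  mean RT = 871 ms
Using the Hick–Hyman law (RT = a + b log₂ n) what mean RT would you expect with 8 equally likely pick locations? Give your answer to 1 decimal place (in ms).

717.4 ms

Solve the two-equation system in a and b:
  b = (871 − 485) / (log₂ 20 − log₂ 2) = 386 / (4.3219 − 1) = 116.198 ms/bit
  a = 485 − 116.198 × 1 = 368.802 ms
Then RT(8) = 368.802 + 116.198 × log₂ 8 = 368.802 + 116.198 × 3 ≈ 717.395 ms.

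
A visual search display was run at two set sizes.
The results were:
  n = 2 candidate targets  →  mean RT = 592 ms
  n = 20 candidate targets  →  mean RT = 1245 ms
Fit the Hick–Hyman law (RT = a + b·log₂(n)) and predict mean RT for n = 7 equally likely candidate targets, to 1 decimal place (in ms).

947.3 ms

With log₂ n on the abscissa the relation is linear; from the two conditions:
  b = (1245 − 592) / (log₂ 20 − log₂ 2) = 653 / (4.3219 − 1) = 196.573 ms/bit
  a = 592 − 196.573 × 1 = 395.427 ms
Then RT(7) = 395.427 + 196.573 × log₂ 7 = 395.427 + 196.573 × 2.8074 ≈ 947.276 ms.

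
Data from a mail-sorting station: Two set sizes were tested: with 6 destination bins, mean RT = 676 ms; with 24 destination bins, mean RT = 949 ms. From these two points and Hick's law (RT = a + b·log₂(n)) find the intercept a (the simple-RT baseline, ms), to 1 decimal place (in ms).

323.2 ms

The slope on a log₂ axis is (949 − 676) / (4.5850 − 2.5850) = 136.500 ms/bit.
a = RT₁ − b·log₂ n₁ = 676 − 136.500 × 2.5850 = 323.153 ms.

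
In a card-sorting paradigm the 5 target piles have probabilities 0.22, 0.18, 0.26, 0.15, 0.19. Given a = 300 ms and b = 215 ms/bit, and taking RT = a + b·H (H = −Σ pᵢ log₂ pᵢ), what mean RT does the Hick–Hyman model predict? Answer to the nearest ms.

H = 0.22·log₂(1/0.22) + 0.18·log₂(1/0.18) + 0.26·log₂(1/0.26) + 0.15·log₂(1/0.15) + 0.19·log₂(1/0.19) = 2.2969 bits.
RT = 300 + 215 × 2.2969 = 793.84 ms.

794 ms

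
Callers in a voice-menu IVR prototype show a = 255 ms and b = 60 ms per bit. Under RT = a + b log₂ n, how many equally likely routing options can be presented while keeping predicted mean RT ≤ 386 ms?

4

Set 255 + 60·log₂ n ≤ 386 → log₂ n ≤ (386 − 255)/60 = 2.1833.
So n ≤ 2^2.1833 = 4.542; the largest integer n is 4.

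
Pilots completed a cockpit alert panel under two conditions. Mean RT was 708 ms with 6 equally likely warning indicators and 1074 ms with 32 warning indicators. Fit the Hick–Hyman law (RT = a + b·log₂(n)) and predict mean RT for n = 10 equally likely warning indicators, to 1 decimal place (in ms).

819.7 ms

RT is linear in log₂ n, so two points fix the line:
  b = (1074 − 708) / (log₂ 32 − log₂ 6) = 366 / (5 − 2.5850) = 151.550 ms/bit
  a = 708 − 151.550 × 2.5850 = 316.248 ms
Then RT(10) = 316.248 + 151.550 × log₂ 10 = 316.248 + 151.550 × 3.3219 ≈ 819.687 ms.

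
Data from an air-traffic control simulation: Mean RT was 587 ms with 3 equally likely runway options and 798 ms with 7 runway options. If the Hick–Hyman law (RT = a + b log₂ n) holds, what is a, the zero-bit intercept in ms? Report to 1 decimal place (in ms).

313.4 ms

b = (RT₂ − RT₁)/(log₂ n₂ − log₂ n₁) = (798 − 587)/(2.8074 − 1.5850) = 172.612 ms/bit.
Intercept: a = 587 − 172.612·log₂(3) = 313.416 ms.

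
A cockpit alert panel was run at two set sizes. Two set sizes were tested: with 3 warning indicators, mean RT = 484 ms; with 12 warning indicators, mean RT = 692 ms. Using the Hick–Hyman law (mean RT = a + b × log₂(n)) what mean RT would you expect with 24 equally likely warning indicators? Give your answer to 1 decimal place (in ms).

Solve the two-equation system in a and b:
  b = (692 − 484) / (log₂ 12 − log₂ 3) = 208 / (3.5850 − 1.5850) = 104.000 ms/bit
  a = 484 − 104.000 × 1.5850 = 319.164 ms
Then RT(24) = 319.164 + 104.000 × log₂ 24 = 319.164 + 104.000 × 4.5850 ≈ 796.000 ms.

796.0 ms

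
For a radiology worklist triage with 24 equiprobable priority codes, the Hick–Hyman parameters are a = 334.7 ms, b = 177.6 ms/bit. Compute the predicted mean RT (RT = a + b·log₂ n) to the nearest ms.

log₂(24) = 4.5850 bits, so RT = 334.7 + 177.6 × 4.5850 ≈ 1148.989 ms.

1149 ms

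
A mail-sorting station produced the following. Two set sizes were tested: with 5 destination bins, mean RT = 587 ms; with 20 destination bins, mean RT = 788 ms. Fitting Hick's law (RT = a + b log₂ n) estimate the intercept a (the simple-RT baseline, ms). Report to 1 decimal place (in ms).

353.6 ms

b = (RT₂ − RT₁)/(log₂ n₂ − log₂ n₁) = (788 − 587)/(4.3219 − 2.3219) = 100.500 ms/bit.
Intercept: a = 587 − 100.500·log₂(5) = 353.646 ms.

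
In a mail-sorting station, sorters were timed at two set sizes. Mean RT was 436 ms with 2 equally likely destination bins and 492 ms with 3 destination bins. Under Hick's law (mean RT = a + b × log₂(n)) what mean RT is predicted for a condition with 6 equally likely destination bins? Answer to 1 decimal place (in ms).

587.7 ms

With log₂ n on the abscissa the relation is linear; from the two conditions:
  b = (492 − 436) / (log₂ 3 − log₂ 2) = 56 / (1.5850 − 1) = 95.733 ms/bit
  a = 436 − 95.733 × 1 = 340.267 ms
Then RT(6) = 340.267 + 95.733 × log₂ 6 = 340.267 + 95.733 × 2.5850 ≈ 587.733 ms.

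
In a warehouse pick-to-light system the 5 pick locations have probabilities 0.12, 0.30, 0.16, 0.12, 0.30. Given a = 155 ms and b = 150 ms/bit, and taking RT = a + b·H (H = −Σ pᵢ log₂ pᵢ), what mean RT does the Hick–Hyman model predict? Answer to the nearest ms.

485 ms

H = 0.12·log₂(1/0.12) + 0.30·log₂(1/0.30) + 0.16·log₂(1/0.16) + 0.12·log₂(1/0.12) + 0.30·log₂(1/0.30) = 2.1993 bits.
RT = 155 + 150 × 2.1993 = 484.90 ms.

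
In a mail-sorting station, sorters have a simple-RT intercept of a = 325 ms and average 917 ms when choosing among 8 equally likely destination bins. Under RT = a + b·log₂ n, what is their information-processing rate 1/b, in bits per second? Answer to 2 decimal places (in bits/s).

5.07 bits/s

b = (917 − 325)/log₂ 8 = 592/3 = 197.333 ms per bit = 0.19733 s/bit; the reciprocal is 5.068 bits/s.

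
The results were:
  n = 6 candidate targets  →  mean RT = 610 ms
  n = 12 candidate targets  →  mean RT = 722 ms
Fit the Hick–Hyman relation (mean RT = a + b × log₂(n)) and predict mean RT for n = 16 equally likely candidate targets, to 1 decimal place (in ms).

Solve the two-equation system in a and b:
  b = (722 − 610) / (log₂ 12 − log₂ 6) = 112 / (3.5850 − 2.5850) = 112.000 ms/bit
  a = 610 − 112.000 × 2.5850 = 320.484 ms
Then RT(16) = 320.484 + 112.000 × log₂ 16 = 320.484 + 112.000 × 4 ≈ 768.484 ms.

768.5 ms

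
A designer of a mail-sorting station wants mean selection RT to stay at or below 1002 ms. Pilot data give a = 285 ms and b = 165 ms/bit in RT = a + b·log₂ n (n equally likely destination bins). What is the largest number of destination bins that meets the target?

Set 285 + 165·log₂ n ≤ 1002 → log₂ n ≤ (1002 − 285)/165 = 4.3455.
So n ≤ 2^4.3455 = 20.329; the largest integer n is 20.

20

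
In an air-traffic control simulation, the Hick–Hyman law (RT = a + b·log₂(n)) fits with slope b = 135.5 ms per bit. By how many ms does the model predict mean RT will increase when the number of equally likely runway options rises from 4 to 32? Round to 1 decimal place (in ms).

Only the slope matters, since a is common to both: ΔRT = b·log₂(n₂/n₁).
log₂(32) − log₂(4) = log₂(32/4) = log₂(8) = 3.
ΔRT = 135.5 × 3.0000 = 406.500 ms.

406.5 ms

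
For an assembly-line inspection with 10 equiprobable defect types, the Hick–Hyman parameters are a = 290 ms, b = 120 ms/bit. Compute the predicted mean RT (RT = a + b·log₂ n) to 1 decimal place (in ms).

688.6 ms

log₂(10) = 3.3219 bits, so RT = 290 + 120 × 3.3219 ≈ 688.631 ms.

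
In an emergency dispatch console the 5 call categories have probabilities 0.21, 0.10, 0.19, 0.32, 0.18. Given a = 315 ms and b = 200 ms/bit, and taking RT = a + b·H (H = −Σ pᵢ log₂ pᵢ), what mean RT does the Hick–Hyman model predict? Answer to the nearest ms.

Entropy contributions −pᵢ log₂ pᵢ: 0.4728, 0.3322, 0.4552, 0.5260, 0.4453; sum H = 2.2316 bits.
RT = a + bH = 315 + 200·2.2316 = 761.32 ms.

761 ms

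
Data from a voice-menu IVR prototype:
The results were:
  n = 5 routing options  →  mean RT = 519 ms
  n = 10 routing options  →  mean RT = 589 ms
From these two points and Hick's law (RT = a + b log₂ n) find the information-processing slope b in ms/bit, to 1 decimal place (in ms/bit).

Slope: b = (589 − 519) / (log₂ 10 − log₂ 5) = 70/1.0000 = 70.000 ms/bit.

70.0 ms/bit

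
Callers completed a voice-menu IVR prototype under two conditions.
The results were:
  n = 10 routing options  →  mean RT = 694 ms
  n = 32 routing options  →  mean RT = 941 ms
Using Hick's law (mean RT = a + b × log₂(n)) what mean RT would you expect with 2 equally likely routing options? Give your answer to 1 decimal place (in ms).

352.2 ms

Solve the two-equation system in a and b:
  b = (941 − 694) / (log₂ 32 − log₂ 10) = 247 / (5 − 3.3219) = 147.193 ms/bit
  a = 694 − 147.193 × 3.3219 = 205.036 ms
Then RT(2) = 205.036 + 147.193 × log₂ 2 = 205.036 + 147.193 × 1 ≈ 352.229 ms.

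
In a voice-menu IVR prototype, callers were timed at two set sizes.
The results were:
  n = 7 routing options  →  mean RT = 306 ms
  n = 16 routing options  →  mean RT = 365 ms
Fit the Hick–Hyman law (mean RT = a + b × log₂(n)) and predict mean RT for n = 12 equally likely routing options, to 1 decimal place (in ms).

RT is linear in log₂ n, so two points fix the line:
  b = (365 − 306) / (log₂ 16 − log₂ 7) = 59 / (4 − 2.8074) = 49.470 ms/bit
  a = 306 − 49.470 × 2.8074 = 167.121 ms
Then RT(12) = 167.121 + 49.470 × log₂ 12 = 167.121 + 49.470 × 3.5850 ≈ 344.468 ms.

344.5 ms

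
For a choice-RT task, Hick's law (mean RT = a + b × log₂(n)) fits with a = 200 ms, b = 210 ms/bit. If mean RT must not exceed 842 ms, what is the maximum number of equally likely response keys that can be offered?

8

Information budget: (842 − 200)/210 = 3.0571 bits, so n ≤ 2^3.0571 = 8.323 → at most 8.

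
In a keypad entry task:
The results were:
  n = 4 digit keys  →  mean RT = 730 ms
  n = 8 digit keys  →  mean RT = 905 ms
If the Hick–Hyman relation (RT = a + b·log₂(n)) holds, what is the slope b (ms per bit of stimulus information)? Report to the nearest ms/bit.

The slope on a log₂ axis is (905 − 730) / (3 − 2) = 175 ms/bit.

175 ms/bit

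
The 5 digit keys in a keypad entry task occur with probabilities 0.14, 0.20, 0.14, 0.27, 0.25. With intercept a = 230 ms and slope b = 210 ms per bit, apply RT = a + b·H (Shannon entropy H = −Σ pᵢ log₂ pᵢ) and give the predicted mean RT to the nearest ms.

706 ms

H = 0.14·log₂(1/0.14) + 0.20·log₂(1/0.20) + 0.14·log₂(1/0.14) + 0.27·log₂(1/0.27) + 0.25·log₂(1/0.25) = 2.2686 bits.
RT = 230 + 210 × 2.2686 = 706.41 ms.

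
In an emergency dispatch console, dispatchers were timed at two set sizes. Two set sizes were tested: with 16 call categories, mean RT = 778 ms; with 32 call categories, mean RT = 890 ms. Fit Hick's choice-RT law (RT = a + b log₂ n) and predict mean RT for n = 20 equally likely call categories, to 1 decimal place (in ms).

814.1 ms

Fit slope and intercept:
  b = (890 − 778) / (log₂ 32 − log₂ 16) = 112 / (5 − 4) = 112.000 ms/bit
  a = 778 − 112.000 × 4 = 330.000 ms
Then RT(20) = 330.000 + 112.000 × log₂ 20 = 330.000 + 112.000 × 4.3219 ≈ 814.056 ms.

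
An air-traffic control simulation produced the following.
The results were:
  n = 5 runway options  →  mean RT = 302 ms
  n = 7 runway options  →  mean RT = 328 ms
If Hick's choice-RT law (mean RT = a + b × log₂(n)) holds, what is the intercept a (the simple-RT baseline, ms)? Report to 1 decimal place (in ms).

b = (RT₂ − RT₁)/(log₂ n₂ − log₂ n₁) = (328 − 302)/(2.8074 − 2.3219) = 53.561 ms/bit.
a = RT₁ − b·log₂ n₁ = 302 − 53.561 × 2.3219 = 177.635 ms.

177.6 ms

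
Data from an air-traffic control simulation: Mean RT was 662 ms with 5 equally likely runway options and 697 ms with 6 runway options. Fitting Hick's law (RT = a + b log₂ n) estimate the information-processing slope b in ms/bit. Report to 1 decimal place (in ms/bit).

The slope on a log₂ axis is (697 − 662) / (2.5850 − 2.3219) = 133.062 ms/bit.

133.1 ms/bit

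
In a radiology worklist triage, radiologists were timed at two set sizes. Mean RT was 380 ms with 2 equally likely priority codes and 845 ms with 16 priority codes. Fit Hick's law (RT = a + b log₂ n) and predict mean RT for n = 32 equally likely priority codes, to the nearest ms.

Fit slope and intercept:
  b = (845 − 380) / (log₂ 16 − log₂ 2) = 465 / (4 − 1) = 155 ms/bit
  a = 380 − 155 × 1 = 225 ms
Then RT(32) = 225 + 155 × log₂ 32 = 225 + 155 × 5 ≈ 1000.000 ms.

1000 ms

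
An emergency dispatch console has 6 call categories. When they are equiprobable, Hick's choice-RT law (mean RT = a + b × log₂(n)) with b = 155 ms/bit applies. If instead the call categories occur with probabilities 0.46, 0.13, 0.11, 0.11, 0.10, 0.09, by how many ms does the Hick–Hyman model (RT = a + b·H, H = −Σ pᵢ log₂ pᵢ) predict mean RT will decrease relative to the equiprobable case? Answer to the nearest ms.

The RT saving is b·ΔH. Equiprobable H₀ = log₂(6) = 2.5850 bits; with the given probabilities H = 2.2434 bits.
b·(H₀ − H) = 155 × (2.5850 − 2.2434) = 52.94 ms.

53 ms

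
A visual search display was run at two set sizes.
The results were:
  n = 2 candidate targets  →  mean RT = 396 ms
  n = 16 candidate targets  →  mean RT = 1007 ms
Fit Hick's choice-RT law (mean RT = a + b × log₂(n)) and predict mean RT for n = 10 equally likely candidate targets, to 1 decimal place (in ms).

With log₂ n on the abscissa the relation is linear; from the two conditions:
  b = (1007 − 396) / (log₂ 16 − log₂ 2) = 611 / (4 − 1) = 203.667 ms/bit
  a = 396 − 203.667 × 1 = 192.333 ms
Then RT(10) = 192.333 + 203.667 × log₂ 10 = 192.333 + 203.667 × 3.3219 ≈ 868.899 ms.

868.9 ms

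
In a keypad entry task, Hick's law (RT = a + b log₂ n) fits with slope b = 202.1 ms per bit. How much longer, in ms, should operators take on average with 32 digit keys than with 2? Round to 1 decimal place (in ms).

Only the slope matters, since a is common to both: ΔRT = b·log₂(n₂/n₁).
log₂(32) − log₂(2) = log₂(32/2) = log₂(16) = 4.
ΔRT = 202.1 × 4.0000 = 808.400 ms.

808.4 ms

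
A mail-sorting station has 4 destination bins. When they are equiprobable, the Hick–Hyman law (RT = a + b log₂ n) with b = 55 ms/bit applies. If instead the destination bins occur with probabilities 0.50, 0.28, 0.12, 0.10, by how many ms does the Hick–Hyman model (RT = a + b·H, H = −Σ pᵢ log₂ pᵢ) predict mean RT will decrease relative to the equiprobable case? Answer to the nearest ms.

Equiprobable entropy H₀ = log₂ 4 = 2.0000 bits.
Skewed entropy H = −Σ pᵢ log₂ pᵢ = 1.7135 bits.
ΔRT = b·(H₀ − H) = 55 × 0.2865 = 15.76 ms.

16 ms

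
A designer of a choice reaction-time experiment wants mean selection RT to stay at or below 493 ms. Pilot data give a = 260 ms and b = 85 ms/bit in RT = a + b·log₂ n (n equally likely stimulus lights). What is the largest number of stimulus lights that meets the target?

6

Information budget: (493 − 260)/85 = 2.7412 bits, so n ≤ 2^2.7412 = 6.686 → at most 6.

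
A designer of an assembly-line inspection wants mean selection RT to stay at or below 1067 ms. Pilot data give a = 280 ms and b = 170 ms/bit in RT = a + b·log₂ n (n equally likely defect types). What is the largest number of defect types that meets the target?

Set 280 + 170·log₂ n ≤ 1067 → log₂ n ≤ (1067 − 280)/170 = 4.6294.
So n ≤ 2^4.6294 = 24.751; the largest integer n is 24.

24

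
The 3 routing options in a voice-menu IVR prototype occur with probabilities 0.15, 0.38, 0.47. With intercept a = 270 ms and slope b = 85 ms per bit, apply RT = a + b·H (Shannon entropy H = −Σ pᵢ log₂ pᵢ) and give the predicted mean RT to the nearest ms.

H = 0.15·log₂(1/0.15) + 0.38·log₂(1/0.38) + 0.47·log₂(1/0.47) = 1.4530 bits.
RT = 270 + 85 × 1.4530 = 393.50 ms.

394 ms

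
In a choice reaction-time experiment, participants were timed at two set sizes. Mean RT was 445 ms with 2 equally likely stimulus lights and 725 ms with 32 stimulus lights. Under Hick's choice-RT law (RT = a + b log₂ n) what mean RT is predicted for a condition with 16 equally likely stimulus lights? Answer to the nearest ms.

655 ms

With log₂ n on the abscissa the relation is linear; from the two conditions:
  b = (725 − 445) / (log₂ 32 − log₂ 2) = 280 / (5 − 1) = 70 ms/bit
  a = 445 − 70 × 1 = 375 ms
Then RT(16) = 375 + 70 × log₂ 16 = 375 + 70 × 4 ≈ 655.000 ms.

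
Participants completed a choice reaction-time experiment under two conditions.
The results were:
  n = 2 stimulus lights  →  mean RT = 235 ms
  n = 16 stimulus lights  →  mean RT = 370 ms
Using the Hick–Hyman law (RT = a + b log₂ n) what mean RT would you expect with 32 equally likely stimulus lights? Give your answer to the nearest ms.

RT is linear in log₂ n, so two points fix the line:
  b = (370 − 235) / (log₂ 16 − log₂ 2) = 135 / (4 − 1) = 45 ms/bit
  a = 235 − 45 × 1 = 190 ms
Then RT(32) = 190 + 45 × log₂ 32 = 190 + 45 × 5 ≈ 415.000 ms.

415 ms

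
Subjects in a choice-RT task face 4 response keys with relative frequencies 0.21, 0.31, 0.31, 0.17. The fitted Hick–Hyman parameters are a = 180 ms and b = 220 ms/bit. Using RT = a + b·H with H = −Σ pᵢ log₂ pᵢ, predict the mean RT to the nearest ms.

610 ms

Entropy contributions −pᵢ log₂ pᵢ: 0.4728, 0.5238, 0.5238, 0.4346; sum H = 1.9550 bits.
RT = a + bH = 180 + 220·1.9550 = 610.10 ms.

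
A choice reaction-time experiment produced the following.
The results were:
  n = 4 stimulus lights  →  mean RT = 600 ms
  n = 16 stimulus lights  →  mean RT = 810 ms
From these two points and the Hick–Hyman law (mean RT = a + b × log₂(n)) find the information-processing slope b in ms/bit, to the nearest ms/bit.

105 ms/bit

The slope on a log₂ axis is (810 − 600) / (4 − 2) = 105 ms/bit.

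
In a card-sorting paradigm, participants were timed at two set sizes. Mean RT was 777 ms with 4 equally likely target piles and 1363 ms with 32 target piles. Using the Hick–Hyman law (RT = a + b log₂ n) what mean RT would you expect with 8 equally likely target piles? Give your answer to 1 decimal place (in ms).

RT is linear in log₂ n, so two points fix the line:
  b = (1363 − 777) / (log₂ 32 − log₂ 4) = 586 / (5 − 2) = 195.333 ms/bit
  a = 777 − 195.333 × 2 = 386.333 ms
Then RT(8) = 386.333 + 195.333 × log₂ 8 = 386.333 + 195.333 × 3 ≈ 972.333 ms.

972.3 ms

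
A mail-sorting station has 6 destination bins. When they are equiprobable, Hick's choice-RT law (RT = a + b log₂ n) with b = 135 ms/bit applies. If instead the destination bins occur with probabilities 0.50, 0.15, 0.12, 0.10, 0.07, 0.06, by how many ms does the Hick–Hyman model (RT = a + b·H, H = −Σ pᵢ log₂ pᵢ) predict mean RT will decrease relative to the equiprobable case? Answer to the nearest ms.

The RT saving is b·ΔH. Equiprobable H₀ = log₂(6) = 2.5850 bits; with the given probabilities H = 2.1219 bits.
b·(H₀ − H) = 135 × (2.5850 − 2.1219) = 62.51 ms.

63 ms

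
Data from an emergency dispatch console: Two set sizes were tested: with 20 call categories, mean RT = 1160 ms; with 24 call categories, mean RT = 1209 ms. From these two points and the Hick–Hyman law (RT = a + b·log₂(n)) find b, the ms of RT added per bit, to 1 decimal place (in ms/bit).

The slope on a log₂ axis is (1209 − 1160) / (4.5850 − 4.3219) = 186.287 ms/bit.

186.3 ms/bit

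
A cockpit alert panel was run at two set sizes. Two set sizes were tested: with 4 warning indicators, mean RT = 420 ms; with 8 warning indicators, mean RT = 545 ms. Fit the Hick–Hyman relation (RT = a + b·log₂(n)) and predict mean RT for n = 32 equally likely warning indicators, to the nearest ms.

Fit slope and intercept:
  b = (545 − 420) / (log₂ 8 − log₂ 4) = 125 / (3 − 2) = 125 ms/bit
  a = 420 − 125 × 2 = 170 ms
Then RT(32) = 170 + 125 × log₂ 32 = 170 + 125 × 5 ≈ 795.000 ms.

795 ms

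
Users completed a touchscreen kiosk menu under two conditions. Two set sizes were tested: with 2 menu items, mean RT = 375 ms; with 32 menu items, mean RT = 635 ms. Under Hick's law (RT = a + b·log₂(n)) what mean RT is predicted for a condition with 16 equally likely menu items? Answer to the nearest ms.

570 ms

With log₂ n on the abscissa the relation is linear; from the two conditions:
  b = (635 − 375) / (log₂ 32 − log₂ 2) = 260 / (5 − 1) = 65 ms/bit
  a = 375 − 65 × 1 = 310 ms
Then RT(16) = 310 + 65 × log₂ 16 = 310 + 65 × 4 ≈ 570.000 ms.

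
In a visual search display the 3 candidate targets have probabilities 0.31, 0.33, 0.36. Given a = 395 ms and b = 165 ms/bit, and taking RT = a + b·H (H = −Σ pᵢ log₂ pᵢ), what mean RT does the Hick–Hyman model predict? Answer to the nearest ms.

Entropy contributions −pᵢ log₂ pᵢ: 0.5238, 0.5278, 0.5306; sum H = 1.5822 bits.
RT = a + bH = 395 + 165·1.5822 = 656.07 ms.

656 ms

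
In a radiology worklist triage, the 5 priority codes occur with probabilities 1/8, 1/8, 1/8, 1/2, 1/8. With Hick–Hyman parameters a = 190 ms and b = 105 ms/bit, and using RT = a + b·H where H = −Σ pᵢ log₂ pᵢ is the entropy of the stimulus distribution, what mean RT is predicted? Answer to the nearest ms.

Each term −pᵢ log₂ pᵢ: 0.125·3 + 0.125·3 + 0.125·3 + 0.5·1 + 0.125·3; summed, H = 2.000 bits.
Mean RT = a + bH = 190 + 105·2.000 = 400.00 ms.

400 ms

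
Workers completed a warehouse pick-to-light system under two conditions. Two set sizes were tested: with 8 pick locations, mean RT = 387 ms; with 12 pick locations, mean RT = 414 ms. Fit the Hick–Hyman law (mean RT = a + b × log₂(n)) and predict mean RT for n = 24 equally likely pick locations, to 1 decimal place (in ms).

460.2 ms

Solve the two-equation system in a and b:
  b = (414 − 387) / (log₂ 12 − log₂ 8) = 27 / (3.5850 − 3) = 46.157 ms/bit
  a = 387 − 46.157 × 3 = 248.530 ms
Then RT(24) = 248.530 + 46.157 × log₂ 24 = 248.530 + 46.157 × 4.5850 ≈ 460.157 ms.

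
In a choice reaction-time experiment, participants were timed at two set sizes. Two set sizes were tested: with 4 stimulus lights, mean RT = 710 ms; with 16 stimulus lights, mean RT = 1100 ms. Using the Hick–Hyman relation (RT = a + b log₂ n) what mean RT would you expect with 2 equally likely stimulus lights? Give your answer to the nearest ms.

Solve the two-equation system in a and b:
  b = (1100 − 710) / (log₂ 16 − log₂ 4) = 390 / (4 − 2) = 195 ms/bit
  a = 710 − 195 × 2 = 320 ms
Then RT(2) = 320 + 195 × log₂ 2 = 320 + 195 × 1 ≈ 515.000 ms.

515 ms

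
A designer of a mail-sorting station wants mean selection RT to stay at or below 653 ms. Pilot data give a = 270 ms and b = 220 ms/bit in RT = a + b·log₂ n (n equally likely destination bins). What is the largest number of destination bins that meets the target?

3

220·log₂ n ≤ 653 − 270 = 383, giving log₂ n ≤ 1.7409 and n ≤ 3.342. The largest whole number is 3.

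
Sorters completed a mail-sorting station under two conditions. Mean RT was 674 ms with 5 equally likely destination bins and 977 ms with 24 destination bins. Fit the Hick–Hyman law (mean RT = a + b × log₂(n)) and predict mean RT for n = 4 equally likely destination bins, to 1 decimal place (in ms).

630.9 ms

With log₂ n on the abscissa the relation is linear; from the two conditions:
  b = (977 − 674) / (log₂ 24 − log₂ 5) = 303 / (4.5850 − 2.3219) = 133.891 ms/bit
  a = 674 − 133.891 × 2.3219 = 363.115 ms
Then RT(4) = 363.115 + 133.891 × log₂ 4 = 363.115 + 133.891 × 2 ≈ 630.897 ms.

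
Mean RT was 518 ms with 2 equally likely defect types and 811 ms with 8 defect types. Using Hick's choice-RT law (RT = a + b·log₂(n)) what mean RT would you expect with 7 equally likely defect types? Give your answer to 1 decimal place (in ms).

RT is linear in log₂ n, so two points fix the line:
  b = (811 − 518) / (log₂ 8 − log₂ 2) = 293 / (3 − 1) = 146.500 ms/bit
  a = 518 − 146.500 × 1 = 371.500 ms
Then RT(7) = 371.500 + 146.500 × log₂ 7 = 371.500 + 146.500 × 2.8074 ≈ 782.777 ms.

782.8 ms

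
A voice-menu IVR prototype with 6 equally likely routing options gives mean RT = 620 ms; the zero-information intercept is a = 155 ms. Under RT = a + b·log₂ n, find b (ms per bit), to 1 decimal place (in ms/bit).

log₂(6) = 2.5850 bits.
b = (RT − a)/log₂ n = (620 − 155) / 2.5850 = 179.887 ms/bit.

179.9 ms/bit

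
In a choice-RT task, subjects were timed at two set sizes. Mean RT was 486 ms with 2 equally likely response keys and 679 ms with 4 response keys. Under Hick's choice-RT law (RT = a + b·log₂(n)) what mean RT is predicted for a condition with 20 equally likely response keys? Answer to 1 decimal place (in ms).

Fit slope and intercept:
  b = (679 − 486) / (log₂ 4 − log₂ 2) = 193 / (2 − 1) = 193.000 ms/bit
  a = 486 − 193.000 × 1 = 293.000 ms
Then RT(20) = 293.000 + 193.000 × log₂ 20 = 293.000 + 193.000 × 4.3219 ≈ 1127.132 ms.

1127.1 ms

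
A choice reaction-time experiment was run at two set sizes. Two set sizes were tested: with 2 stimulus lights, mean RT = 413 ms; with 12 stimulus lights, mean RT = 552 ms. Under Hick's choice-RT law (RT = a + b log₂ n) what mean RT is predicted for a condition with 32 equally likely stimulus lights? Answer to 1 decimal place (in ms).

With log₂ n on the abscissa the relation is linear; from the two conditions:
  b = (552 − 413) / (log₂ 12 − log₂ 2) = 139 / (3.5850 − 1) = 53.773 ms/bit
  a = 413 − 53.773 × 1 = 359.227 ms
Then RT(32) = 359.227 + 53.773 × log₂ 32 = 359.227 + 53.773 × 5 ≈ 628.090 ms.

628.1 ms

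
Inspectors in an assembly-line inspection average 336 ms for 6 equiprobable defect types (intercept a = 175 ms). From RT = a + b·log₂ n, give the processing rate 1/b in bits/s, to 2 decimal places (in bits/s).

16.06 bits/s

b = (336 − 175)/log₂ 6 = 161/2.5850 = 62.283 ms per bit = 0.06228 s/bit; the reciprocal is 16.056 bits/s.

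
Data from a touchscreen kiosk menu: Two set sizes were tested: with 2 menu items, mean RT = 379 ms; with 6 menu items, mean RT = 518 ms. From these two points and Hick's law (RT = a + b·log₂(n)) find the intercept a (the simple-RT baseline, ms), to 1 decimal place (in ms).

291.3 ms

The slope on a log₂ axis is (518 − 379) / (2.5850 − 1) = 87.699 ms/bit.
Intercept: a = 379 − 87.699·log₂(2) = 291.301 ms.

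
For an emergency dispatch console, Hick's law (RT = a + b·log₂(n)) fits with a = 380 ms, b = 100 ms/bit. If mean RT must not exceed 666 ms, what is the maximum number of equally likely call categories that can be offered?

7

100·log₂ n ≤ 666 − 380 = 286, giving log₂ n ≤ 2.8600 and n ≤ 7.260. The largest whole number is 7.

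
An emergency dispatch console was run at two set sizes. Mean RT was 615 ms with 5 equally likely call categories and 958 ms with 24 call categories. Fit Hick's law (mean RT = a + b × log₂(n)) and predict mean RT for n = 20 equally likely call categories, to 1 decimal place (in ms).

918.1 ms

RT is linear in log₂ n, so two points fix the line:
  b = (958 − 615) / (log₂ 24 − log₂ 5) = 343 / (4.5850 − 2.3219) = 151.566 ms/bit
  a = 615 − 151.566 × 2.3219 = 263.074 ms
Then RT(20) = 263.074 + 151.566 × log₂ 20 = 263.074 + 151.566 × 4.3219 ≈ 918.133 ms.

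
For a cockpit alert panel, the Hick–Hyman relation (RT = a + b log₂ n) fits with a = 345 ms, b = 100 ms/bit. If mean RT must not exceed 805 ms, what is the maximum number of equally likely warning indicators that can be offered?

24

100·log₂ n ≤ 805 − 345 = 460, giving log₂ n ≤ 4.6000 and n ≤ 24.251. The largest whole number is 24.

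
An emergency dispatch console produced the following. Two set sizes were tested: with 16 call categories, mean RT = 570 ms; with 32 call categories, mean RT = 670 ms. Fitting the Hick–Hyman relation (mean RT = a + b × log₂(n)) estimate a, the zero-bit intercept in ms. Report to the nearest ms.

The slope on a log₂ axis is (670 − 570) / (5 − 4) = 100 ms/bit.
Intercept: a = 570 − 100·log₂(16) = 170.000 ms.

170 ms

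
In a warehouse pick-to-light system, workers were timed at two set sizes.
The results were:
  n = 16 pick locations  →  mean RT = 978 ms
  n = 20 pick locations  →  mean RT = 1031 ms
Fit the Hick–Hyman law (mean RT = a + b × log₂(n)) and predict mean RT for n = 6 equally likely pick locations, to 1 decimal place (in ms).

With log₂ n on the abscissa the relation is linear; from the two conditions:
  b = (1031 − 978) / (log₂ 20 − log₂ 16) = 53 / (4.3219 − 4) = 164.633 ms/bit
  a = 978 − 164.633 × 4 = 319.468 ms
Then RT(6) = 319.468 + 164.633 × log₂ 6 = 319.468 + 164.633 × 2.5850 ≈ 745.038 ms.

745.0 ms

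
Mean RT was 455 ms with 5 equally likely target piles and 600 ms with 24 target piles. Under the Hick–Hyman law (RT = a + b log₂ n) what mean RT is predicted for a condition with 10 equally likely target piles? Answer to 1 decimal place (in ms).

Solve the two-equation system in a and b:
  b = (600 − 455) / (log₂ 24 − log₂ 5) = 145 / (4.5850 − 2.3219) = 64.073 ms/bit
  a = 455 − 64.073 × 2.3219 = 306.226 ms
Then RT(10) = 306.226 + 64.073 × log₂ 10 = 306.226 + 64.073 × 3.3219 ≈ 519.073 ms.

519.1 ms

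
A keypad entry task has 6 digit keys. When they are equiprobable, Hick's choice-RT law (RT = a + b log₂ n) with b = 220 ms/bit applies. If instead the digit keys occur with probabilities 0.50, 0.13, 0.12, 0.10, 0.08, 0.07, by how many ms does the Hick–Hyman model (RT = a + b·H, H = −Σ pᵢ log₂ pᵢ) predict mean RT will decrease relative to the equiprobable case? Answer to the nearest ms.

97 ms

The RT saving is b·ΔH. Equiprobable H₀ = log₂(6) = 2.5850 bits; with the given probabilities H = 2.1420 bits.
b·(H₀ − H) = 220 × (2.5850 − 2.1420) = 97.46 ms.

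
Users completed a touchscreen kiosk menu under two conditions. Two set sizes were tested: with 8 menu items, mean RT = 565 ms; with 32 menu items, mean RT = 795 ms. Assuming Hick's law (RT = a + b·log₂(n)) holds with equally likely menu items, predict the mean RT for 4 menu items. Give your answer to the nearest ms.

With log₂ n on the abscissa the relation is linear; from the two conditions:
  b = (795 − 565) / (log₂ 32 − log₂ 8) = 230 / (5 − 3) = 115 ms/bit
  a = 565 − 115 × 3 = 220 ms
Then RT(4) = 220 + 115 × log₂ 4 = 220 + 115 × 2 ≈ 450.000 ms.

450 ms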